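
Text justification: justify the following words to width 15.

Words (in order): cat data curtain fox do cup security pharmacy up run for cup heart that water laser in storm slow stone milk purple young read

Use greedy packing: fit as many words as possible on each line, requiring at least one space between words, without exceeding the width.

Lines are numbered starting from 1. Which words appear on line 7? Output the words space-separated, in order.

Answer: laser in storm

Derivation:
Line 1: ['cat', 'data'] (min_width=8, slack=7)
Line 2: ['curtain', 'fox', 'do'] (min_width=14, slack=1)
Line 3: ['cup', 'security'] (min_width=12, slack=3)
Line 4: ['pharmacy', 'up', 'run'] (min_width=15, slack=0)
Line 5: ['for', 'cup', 'heart'] (min_width=13, slack=2)
Line 6: ['that', 'water'] (min_width=10, slack=5)
Line 7: ['laser', 'in', 'storm'] (min_width=14, slack=1)
Line 8: ['slow', 'stone', 'milk'] (min_width=15, slack=0)
Line 9: ['purple', 'young'] (min_width=12, slack=3)
Line 10: ['read'] (min_width=4, slack=11)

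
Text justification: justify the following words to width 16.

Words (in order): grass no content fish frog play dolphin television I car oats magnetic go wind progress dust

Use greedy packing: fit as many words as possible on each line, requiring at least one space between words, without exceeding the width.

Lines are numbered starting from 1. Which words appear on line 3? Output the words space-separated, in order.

Line 1: ['grass', 'no', 'content'] (min_width=16, slack=0)
Line 2: ['fish', 'frog', 'play'] (min_width=14, slack=2)
Line 3: ['dolphin'] (min_width=7, slack=9)
Line 4: ['television', 'I', 'car'] (min_width=16, slack=0)
Line 5: ['oats', 'magnetic', 'go'] (min_width=16, slack=0)
Line 6: ['wind', 'progress'] (min_width=13, slack=3)
Line 7: ['dust'] (min_width=4, slack=12)

Answer: dolphin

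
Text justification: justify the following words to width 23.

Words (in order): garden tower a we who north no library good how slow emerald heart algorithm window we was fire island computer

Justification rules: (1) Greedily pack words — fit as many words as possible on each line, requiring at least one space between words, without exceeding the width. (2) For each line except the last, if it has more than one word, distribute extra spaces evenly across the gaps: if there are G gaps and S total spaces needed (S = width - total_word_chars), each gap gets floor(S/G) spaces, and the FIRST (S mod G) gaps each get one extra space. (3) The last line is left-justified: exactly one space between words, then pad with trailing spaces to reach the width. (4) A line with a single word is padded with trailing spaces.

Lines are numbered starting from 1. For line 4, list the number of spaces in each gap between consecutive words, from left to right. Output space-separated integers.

Line 1: ['garden', 'tower', 'a', 'we', 'who'] (min_width=21, slack=2)
Line 2: ['north', 'no', 'library', 'good'] (min_width=21, slack=2)
Line 3: ['how', 'slow', 'emerald', 'heart'] (min_width=22, slack=1)
Line 4: ['algorithm', 'window', 'we', 'was'] (min_width=23, slack=0)
Line 5: ['fire', 'island', 'computer'] (min_width=20, slack=3)

Answer: 1 1 1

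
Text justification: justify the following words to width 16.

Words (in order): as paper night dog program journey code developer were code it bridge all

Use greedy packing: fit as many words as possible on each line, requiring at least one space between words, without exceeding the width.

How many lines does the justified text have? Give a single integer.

Line 1: ['as', 'paper', 'night'] (min_width=14, slack=2)
Line 2: ['dog', 'program'] (min_width=11, slack=5)
Line 3: ['journey', 'code'] (min_width=12, slack=4)
Line 4: ['developer', 'were'] (min_width=14, slack=2)
Line 5: ['code', 'it', 'bridge'] (min_width=14, slack=2)
Line 6: ['all'] (min_width=3, slack=13)
Total lines: 6

Answer: 6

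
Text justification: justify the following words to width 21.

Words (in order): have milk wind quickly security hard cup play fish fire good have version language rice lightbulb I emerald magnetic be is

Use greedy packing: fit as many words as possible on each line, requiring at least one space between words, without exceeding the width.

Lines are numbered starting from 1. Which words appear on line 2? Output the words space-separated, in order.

Line 1: ['have', 'milk', 'wind'] (min_width=14, slack=7)
Line 2: ['quickly', 'security', 'hard'] (min_width=21, slack=0)
Line 3: ['cup', 'play', 'fish', 'fire'] (min_width=18, slack=3)
Line 4: ['good', 'have', 'version'] (min_width=17, slack=4)
Line 5: ['language', 'rice'] (min_width=13, slack=8)
Line 6: ['lightbulb', 'I', 'emerald'] (min_width=19, slack=2)
Line 7: ['magnetic', 'be', 'is'] (min_width=14, slack=7)

Answer: quickly security hard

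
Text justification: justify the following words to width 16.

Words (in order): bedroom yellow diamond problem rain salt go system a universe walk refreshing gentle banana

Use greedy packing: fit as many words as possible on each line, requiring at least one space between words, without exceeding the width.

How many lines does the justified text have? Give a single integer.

Answer: 7

Derivation:
Line 1: ['bedroom', 'yellow'] (min_width=14, slack=2)
Line 2: ['diamond', 'problem'] (min_width=15, slack=1)
Line 3: ['rain', 'salt', 'go'] (min_width=12, slack=4)
Line 4: ['system', 'a'] (min_width=8, slack=8)
Line 5: ['universe', 'walk'] (min_width=13, slack=3)
Line 6: ['refreshing'] (min_width=10, slack=6)
Line 7: ['gentle', 'banana'] (min_width=13, slack=3)
Total lines: 7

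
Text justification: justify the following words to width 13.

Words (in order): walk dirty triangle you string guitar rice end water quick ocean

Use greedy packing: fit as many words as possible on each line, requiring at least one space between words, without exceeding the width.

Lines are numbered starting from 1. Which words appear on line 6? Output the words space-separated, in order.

Answer: ocean

Derivation:
Line 1: ['walk', 'dirty'] (min_width=10, slack=3)
Line 2: ['triangle', 'you'] (min_width=12, slack=1)
Line 3: ['string', 'guitar'] (min_width=13, slack=0)
Line 4: ['rice', 'end'] (min_width=8, slack=5)
Line 5: ['water', 'quick'] (min_width=11, slack=2)
Line 6: ['ocean'] (min_width=5, slack=8)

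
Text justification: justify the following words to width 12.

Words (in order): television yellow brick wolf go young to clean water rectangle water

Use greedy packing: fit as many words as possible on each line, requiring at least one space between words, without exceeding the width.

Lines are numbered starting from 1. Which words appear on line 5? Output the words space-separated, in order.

Answer: clean water

Derivation:
Line 1: ['television'] (min_width=10, slack=2)
Line 2: ['yellow', 'brick'] (min_width=12, slack=0)
Line 3: ['wolf', 'go'] (min_width=7, slack=5)
Line 4: ['young', 'to'] (min_width=8, slack=4)
Line 5: ['clean', 'water'] (min_width=11, slack=1)
Line 6: ['rectangle'] (min_width=9, slack=3)
Line 7: ['water'] (min_width=5, slack=7)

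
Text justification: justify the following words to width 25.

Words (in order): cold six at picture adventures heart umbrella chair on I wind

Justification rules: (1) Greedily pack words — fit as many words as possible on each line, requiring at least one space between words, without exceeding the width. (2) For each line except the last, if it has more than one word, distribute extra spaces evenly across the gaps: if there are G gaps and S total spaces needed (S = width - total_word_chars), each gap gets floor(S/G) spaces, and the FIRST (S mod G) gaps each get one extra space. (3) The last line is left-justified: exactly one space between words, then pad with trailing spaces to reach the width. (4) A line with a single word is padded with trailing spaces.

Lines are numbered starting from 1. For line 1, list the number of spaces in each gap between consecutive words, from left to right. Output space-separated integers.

Answer: 3 3 3

Derivation:
Line 1: ['cold', 'six', 'at', 'picture'] (min_width=19, slack=6)
Line 2: ['adventures', 'heart', 'umbrella'] (min_width=25, slack=0)
Line 3: ['chair', 'on', 'I', 'wind'] (min_width=15, slack=10)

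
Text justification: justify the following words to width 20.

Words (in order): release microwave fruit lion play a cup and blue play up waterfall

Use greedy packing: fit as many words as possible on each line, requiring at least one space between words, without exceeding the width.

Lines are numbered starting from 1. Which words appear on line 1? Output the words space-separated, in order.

Answer: release microwave

Derivation:
Line 1: ['release', 'microwave'] (min_width=17, slack=3)
Line 2: ['fruit', 'lion', 'play', 'a'] (min_width=17, slack=3)
Line 3: ['cup', 'and', 'blue', 'play', 'up'] (min_width=20, slack=0)
Line 4: ['waterfall'] (min_width=9, slack=11)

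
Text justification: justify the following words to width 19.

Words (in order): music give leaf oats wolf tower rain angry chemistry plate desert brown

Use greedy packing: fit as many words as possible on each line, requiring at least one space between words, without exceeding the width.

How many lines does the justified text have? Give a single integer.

Answer: 5

Derivation:
Line 1: ['music', 'give', 'leaf'] (min_width=15, slack=4)
Line 2: ['oats', 'wolf', 'tower'] (min_width=15, slack=4)
Line 3: ['rain', 'angry'] (min_width=10, slack=9)
Line 4: ['chemistry', 'plate'] (min_width=15, slack=4)
Line 5: ['desert', 'brown'] (min_width=12, slack=7)
Total lines: 5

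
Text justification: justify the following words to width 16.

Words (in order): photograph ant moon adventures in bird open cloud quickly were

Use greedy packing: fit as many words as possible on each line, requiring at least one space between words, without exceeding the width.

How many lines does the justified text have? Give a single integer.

Line 1: ['photograph', 'ant'] (min_width=14, slack=2)
Line 2: ['moon', 'adventures'] (min_width=15, slack=1)
Line 3: ['in', 'bird', 'open'] (min_width=12, slack=4)
Line 4: ['cloud', 'quickly'] (min_width=13, slack=3)
Line 5: ['were'] (min_width=4, slack=12)
Total lines: 5

Answer: 5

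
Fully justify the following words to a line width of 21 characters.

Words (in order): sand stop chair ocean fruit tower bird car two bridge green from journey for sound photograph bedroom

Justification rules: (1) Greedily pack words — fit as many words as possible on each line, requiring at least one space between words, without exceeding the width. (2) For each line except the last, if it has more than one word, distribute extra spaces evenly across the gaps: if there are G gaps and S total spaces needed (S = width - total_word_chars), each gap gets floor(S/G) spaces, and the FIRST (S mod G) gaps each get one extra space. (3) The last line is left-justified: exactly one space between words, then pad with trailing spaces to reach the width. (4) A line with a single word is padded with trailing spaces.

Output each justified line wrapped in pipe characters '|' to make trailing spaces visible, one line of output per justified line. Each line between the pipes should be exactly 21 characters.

Line 1: ['sand', 'stop', 'chair', 'ocean'] (min_width=21, slack=0)
Line 2: ['fruit', 'tower', 'bird', 'car'] (min_width=20, slack=1)
Line 3: ['two', 'bridge', 'green', 'from'] (min_width=21, slack=0)
Line 4: ['journey', 'for', 'sound'] (min_width=17, slack=4)
Line 5: ['photograph', 'bedroom'] (min_width=18, slack=3)

Answer: |sand stop chair ocean|
|fruit  tower bird car|
|two bridge green from|
|journey   for   sound|
|photograph bedroom   |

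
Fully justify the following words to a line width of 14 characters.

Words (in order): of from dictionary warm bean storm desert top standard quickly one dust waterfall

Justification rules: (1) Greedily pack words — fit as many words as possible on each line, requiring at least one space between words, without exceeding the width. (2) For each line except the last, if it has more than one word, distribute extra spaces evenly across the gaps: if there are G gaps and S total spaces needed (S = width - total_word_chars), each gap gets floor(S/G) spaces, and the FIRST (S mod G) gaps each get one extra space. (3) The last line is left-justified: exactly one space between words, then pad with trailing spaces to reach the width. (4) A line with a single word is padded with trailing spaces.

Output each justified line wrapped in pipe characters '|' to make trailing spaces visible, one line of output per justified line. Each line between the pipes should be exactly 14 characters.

Answer: |of        from|
|dictionary    |
|warm      bean|
|storm   desert|
|top   standard|
|quickly    one|
|dust waterfall|

Derivation:
Line 1: ['of', 'from'] (min_width=7, slack=7)
Line 2: ['dictionary'] (min_width=10, slack=4)
Line 3: ['warm', 'bean'] (min_width=9, slack=5)
Line 4: ['storm', 'desert'] (min_width=12, slack=2)
Line 5: ['top', 'standard'] (min_width=12, slack=2)
Line 6: ['quickly', 'one'] (min_width=11, slack=3)
Line 7: ['dust', 'waterfall'] (min_width=14, slack=0)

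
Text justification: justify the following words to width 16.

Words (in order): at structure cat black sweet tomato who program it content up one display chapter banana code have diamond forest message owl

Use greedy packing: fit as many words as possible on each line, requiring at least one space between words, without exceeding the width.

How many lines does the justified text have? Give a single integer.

Answer: 9

Derivation:
Line 1: ['at', 'structure', 'cat'] (min_width=16, slack=0)
Line 2: ['black', 'sweet'] (min_width=11, slack=5)
Line 3: ['tomato', 'who'] (min_width=10, slack=6)
Line 4: ['program', 'it'] (min_width=10, slack=6)
Line 5: ['content', 'up', 'one'] (min_width=14, slack=2)
Line 6: ['display', 'chapter'] (min_width=15, slack=1)
Line 7: ['banana', 'code', 'have'] (min_width=16, slack=0)
Line 8: ['diamond', 'forest'] (min_width=14, slack=2)
Line 9: ['message', 'owl'] (min_width=11, slack=5)
Total lines: 9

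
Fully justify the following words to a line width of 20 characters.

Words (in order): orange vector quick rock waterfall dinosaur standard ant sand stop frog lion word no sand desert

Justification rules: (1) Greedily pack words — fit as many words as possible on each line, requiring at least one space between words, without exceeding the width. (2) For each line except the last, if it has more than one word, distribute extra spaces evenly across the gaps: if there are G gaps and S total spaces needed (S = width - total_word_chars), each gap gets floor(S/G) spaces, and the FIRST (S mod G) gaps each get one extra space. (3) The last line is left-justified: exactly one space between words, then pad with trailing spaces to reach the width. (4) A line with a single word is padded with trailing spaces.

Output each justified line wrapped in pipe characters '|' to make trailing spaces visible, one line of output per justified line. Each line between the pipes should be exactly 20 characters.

Answer: |orange  vector quick|
|rock       waterfall|
|dinosaur    standard|
|ant  sand  stop frog|
|lion  word  no  sand|
|desert              |

Derivation:
Line 1: ['orange', 'vector', 'quick'] (min_width=19, slack=1)
Line 2: ['rock', 'waterfall'] (min_width=14, slack=6)
Line 3: ['dinosaur', 'standard'] (min_width=17, slack=3)
Line 4: ['ant', 'sand', 'stop', 'frog'] (min_width=18, slack=2)
Line 5: ['lion', 'word', 'no', 'sand'] (min_width=17, slack=3)
Line 6: ['desert'] (min_width=6, slack=14)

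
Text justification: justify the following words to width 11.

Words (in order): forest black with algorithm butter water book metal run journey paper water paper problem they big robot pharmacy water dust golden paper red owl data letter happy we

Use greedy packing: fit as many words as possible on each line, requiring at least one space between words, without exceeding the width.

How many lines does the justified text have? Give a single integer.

Line 1: ['forest'] (min_width=6, slack=5)
Line 2: ['black', 'with'] (min_width=10, slack=1)
Line 3: ['algorithm'] (min_width=9, slack=2)
Line 4: ['butter'] (min_width=6, slack=5)
Line 5: ['water', 'book'] (min_width=10, slack=1)
Line 6: ['metal', 'run'] (min_width=9, slack=2)
Line 7: ['journey'] (min_width=7, slack=4)
Line 8: ['paper', 'water'] (min_width=11, slack=0)
Line 9: ['paper'] (min_width=5, slack=6)
Line 10: ['problem'] (min_width=7, slack=4)
Line 11: ['they', 'big'] (min_width=8, slack=3)
Line 12: ['robot'] (min_width=5, slack=6)
Line 13: ['pharmacy'] (min_width=8, slack=3)
Line 14: ['water', 'dust'] (min_width=10, slack=1)
Line 15: ['golden'] (min_width=6, slack=5)
Line 16: ['paper', 'red'] (min_width=9, slack=2)
Line 17: ['owl', 'data'] (min_width=8, slack=3)
Line 18: ['letter'] (min_width=6, slack=5)
Line 19: ['happy', 'we'] (min_width=8, slack=3)
Total lines: 19

Answer: 19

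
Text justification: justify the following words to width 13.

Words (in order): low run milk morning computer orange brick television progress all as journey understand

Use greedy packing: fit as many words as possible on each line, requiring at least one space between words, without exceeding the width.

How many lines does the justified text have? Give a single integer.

Line 1: ['low', 'run', 'milk'] (min_width=12, slack=1)
Line 2: ['morning'] (min_width=7, slack=6)
Line 3: ['computer'] (min_width=8, slack=5)
Line 4: ['orange', 'brick'] (min_width=12, slack=1)
Line 5: ['television'] (min_width=10, slack=3)
Line 6: ['progress', 'all'] (min_width=12, slack=1)
Line 7: ['as', 'journey'] (min_width=10, slack=3)
Line 8: ['understand'] (min_width=10, slack=3)
Total lines: 8

Answer: 8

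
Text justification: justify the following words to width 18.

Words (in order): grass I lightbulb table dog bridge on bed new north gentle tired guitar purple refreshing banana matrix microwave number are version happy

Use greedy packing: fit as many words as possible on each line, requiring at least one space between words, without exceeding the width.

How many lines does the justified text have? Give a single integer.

Line 1: ['grass', 'I', 'lightbulb'] (min_width=17, slack=1)
Line 2: ['table', 'dog', 'bridge'] (min_width=16, slack=2)
Line 3: ['on', 'bed', 'new', 'north'] (min_width=16, slack=2)
Line 4: ['gentle', 'tired'] (min_width=12, slack=6)
Line 5: ['guitar', 'purple'] (min_width=13, slack=5)
Line 6: ['refreshing', 'banana'] (min_width=17, slack=1)
Line 7: ['matrix', 'microwave'] (min_width=16, slack=2)
Line 8: ['number', 'are', 'version'] (min_width=18, slack=0)
Line 9: ['happy'] (min_width=5, slack=13)
Total lines: 9

Answer: 9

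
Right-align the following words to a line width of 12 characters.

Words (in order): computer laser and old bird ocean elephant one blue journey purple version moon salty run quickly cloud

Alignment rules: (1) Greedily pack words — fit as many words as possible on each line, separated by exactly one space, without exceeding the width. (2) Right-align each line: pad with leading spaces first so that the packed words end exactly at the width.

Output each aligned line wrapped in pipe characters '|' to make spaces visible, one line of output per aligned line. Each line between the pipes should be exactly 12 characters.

Answer: |    computer|
|   laser and|
|    old bird|
|       ocean|
|elephant one|
|blue journey|
|      purple|
|version moon|
|   salty run|
|     quickly|
|       cloud|

Derivation:
Line 1: ['computer'] (min_width=8, slack=4)
Line 2: ['laser', 'and'] (min_width=9, slack=3)
Line 3: ['old', 'bird'] (min_width=8, slack=4)
Line 4: ['ocean'] (min_width=5, slack=7)
Line 5: ['elephant', 'one'] (min_width=12, slack=0)
Line 6: ['blue', 'journey'] (min_width=12, slack=0)
Line 7: ['purple'] (min_width=6, slack=6)
Line 8: ['version', 'moon'] (min_width=12, slack=0)
Line 9: ['salty', 'run'] (min_width=9, slack=3)
Line 10: ['quickly'] (min_width=7, slack=5)
Line 11: ['cloud'] (min_width=5, slack=7)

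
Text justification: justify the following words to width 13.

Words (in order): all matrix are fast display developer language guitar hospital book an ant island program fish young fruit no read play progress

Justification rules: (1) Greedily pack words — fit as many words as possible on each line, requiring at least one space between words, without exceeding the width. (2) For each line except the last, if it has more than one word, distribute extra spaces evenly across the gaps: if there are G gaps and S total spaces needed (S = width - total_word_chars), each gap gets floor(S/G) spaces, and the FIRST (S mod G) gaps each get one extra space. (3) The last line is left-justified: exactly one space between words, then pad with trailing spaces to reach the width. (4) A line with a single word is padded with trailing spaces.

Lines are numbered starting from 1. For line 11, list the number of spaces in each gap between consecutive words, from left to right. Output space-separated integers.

Line 1: ['all', 'matrix'] (min_width=10, slack=3)
Line 2: ['are', 'fast'] (min_width=8, slack=5)
Line 3: ['display'] (min_width=7, slack=6)
Line 4: ['developer'] (min_width=9, slack=4)
Line 5: ['language'] (min_width=8, slack=5)
Line 6: ['guitar'] (min_width=6, slack=7)
Line 7: ['hospital', 'book'] (min_width=13, slack=0)
Line 8: ['an', 'ant', 'island'] (min_width=13, slack=0)
Line 9: ['program', 'fish'] (min_width=12, slack=1)
Line 10: ['young', 'fruit'] (min_width=11, slack=2)
Line 11: ['no', 'read', 'play'] (min_width=12, slack=1)
Line 12: ['progress'] (min_width=8, slack=5)

Answer: 2 1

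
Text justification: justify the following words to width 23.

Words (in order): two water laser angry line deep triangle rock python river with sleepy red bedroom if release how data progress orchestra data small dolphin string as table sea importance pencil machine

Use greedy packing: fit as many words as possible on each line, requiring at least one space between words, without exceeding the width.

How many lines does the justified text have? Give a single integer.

Line 1: ['two', 'water', 'laser', 'angry'] (min_width=21, slack=2)
Line 2: ['line', 'deep', 'triangle', 'rock'] (min_width=23, slack=0)
Line 3: ['python', 'river', 'with'] (min_width=17, slack=6)
Line 4: ['sleepy', 'red', 'bedroom', 'if'] (min_width=21, slack=2)
Line 5: ['release', 'how', 'data'] (min_width=16, slack=7)
Line 6: ['progress', 'orchestra', 'data'] (min_width=23, slack=0)
Line 7: ['small', 'dolphin', 'string', 'as'] (min_width=23, slack=0)
Line 8: ['table', 'sea', 'importance'] (min_width=20, slack=3)
Line 9: ['pencil', 'machine'] (min_width=14, slack=9)
Total lines: 9

Answer: 9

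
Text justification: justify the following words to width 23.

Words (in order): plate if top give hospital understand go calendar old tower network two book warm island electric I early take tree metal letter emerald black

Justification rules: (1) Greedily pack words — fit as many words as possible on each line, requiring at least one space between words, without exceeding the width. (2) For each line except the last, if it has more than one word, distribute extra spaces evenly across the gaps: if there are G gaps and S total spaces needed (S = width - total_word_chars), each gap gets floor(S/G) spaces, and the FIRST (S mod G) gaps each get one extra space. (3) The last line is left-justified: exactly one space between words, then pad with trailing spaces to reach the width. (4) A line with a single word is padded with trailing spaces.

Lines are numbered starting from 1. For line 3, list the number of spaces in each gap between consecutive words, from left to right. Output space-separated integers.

Line 1: ['plate', 'if', 'top', 'give'] (min_width=17, slack=6)
Line 2: ['hospital', 'understand', 'go'] (min_width=22, slack=1)
Line 3: ['calendar', 'old', 'tower'] (min_width=18, slack=5)
Line 4: ['network', 'two', 'book', 'warm'] (min_width=21, slack=2)
Line 5: ['island', 'electric', 'I', 'early'] (min_width=23, slack=0)
Line 6: ['take', 'tree', 'metal', 'letter'] (min_width=22, slack=1)
Line 7: ['emerald', 'black'] (min_width=13, slack=10)

Answer: 4 3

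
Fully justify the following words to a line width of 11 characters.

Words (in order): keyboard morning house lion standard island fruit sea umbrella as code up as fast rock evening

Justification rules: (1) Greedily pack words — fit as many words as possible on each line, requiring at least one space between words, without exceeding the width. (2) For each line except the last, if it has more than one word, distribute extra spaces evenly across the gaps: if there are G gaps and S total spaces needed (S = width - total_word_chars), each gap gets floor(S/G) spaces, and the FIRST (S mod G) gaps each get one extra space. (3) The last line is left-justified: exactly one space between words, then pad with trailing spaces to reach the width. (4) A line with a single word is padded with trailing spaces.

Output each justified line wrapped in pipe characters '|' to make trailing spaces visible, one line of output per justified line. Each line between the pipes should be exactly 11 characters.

Answer: |keyboard   |
|morning    |
|house  lion|
|standard   |
|island     |
|fruit   sea|
|umbrella as|
|code  up as|
|fast   rock|
|evening    |

Derivation:
Line 1: ['keyboard'] (min_width=8, slack=3)
Line 2: ['morning'] (min_width=7, slack=4)
Line 3: ['house', 'lion'] (min_width=10, slack=1)
Line 4: ['standard'] (min_width=8, slack=3)
Line 5: ['island'] (min_width=6, slack=5)
Line 6: ['fruit', 'sea'] (min_width=9, slack=2)
Line 7: ['umbrella', 'as'] (min_width=11, slack=0)
Line 8: ['code', 'up', 'as'] (min_width=10, slack=1)
Line 9: ['fast', 'rock'] (min_width=9, slack=2)
Line 10: ['evening'] (min_width=7, slack=4)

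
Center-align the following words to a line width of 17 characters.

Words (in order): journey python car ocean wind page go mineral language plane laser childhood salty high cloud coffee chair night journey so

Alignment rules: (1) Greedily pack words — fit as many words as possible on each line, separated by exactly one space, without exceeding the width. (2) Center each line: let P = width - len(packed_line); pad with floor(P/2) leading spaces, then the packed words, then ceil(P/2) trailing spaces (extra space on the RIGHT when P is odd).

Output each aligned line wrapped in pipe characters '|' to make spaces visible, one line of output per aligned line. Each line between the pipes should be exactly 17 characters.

Line 1: ['journey', 'python'] (min_width=14, slack=3)
Line 2: ['car', 'ocean', 'wind'] (min_width=14, slack=3)
Line 3: ['page', 'go', 'mineral'] (min_width=15, slack=2)
Line 4: ['language', 'plane'] (min_width=14, slack=3)
Line 5: ['laser', 'childhood'] (min_width=15, slack=2)
Line 6: ['salty', 'high', 'cloud'] (min_width=16, slack=1)
Line 7: ['coffee', 'chair'] (min_width=12, slack=5)
Line 8: ['night', 'journey', 'so'] (min_width=16, slack=1)

Answer: | journey python  |
| car ocean wind  |
| page go mineral |
| language plane  |
| laser childhood |
|salty high cloud |
|  coffee chair   |
|night journey so |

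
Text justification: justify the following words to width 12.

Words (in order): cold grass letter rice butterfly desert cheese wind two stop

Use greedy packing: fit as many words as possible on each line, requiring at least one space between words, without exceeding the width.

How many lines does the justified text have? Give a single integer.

Line 1: ['cold', 'grass'] (min_width=10, slack=2)
Line 2: ['letter', 'rice'] (min_width=11, slack=1)
Line 3: ['butterfly'] (min_width=9, slack=3)
Line 4: ['desert'] (min_width=6, slack=6)
Line 5: ['cheese', 'wind'] (min_width=11, slack=1)
Line 6: ['two', 'stop'] (min_width=8, slack=4)
Total lines: 6

Answer: 6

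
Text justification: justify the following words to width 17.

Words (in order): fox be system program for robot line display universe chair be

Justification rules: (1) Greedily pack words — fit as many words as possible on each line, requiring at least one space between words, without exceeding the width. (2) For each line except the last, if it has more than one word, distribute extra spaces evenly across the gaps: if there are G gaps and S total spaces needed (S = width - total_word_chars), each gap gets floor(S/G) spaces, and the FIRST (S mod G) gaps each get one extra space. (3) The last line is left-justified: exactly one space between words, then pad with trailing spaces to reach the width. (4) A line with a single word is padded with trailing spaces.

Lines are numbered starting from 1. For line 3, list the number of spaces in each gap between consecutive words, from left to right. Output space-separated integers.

Line 1: ['fox', 'be', 'system'] (min_width=13, slack=4)
Line 2: ['program', 'for', 'robot'] (min_width=17, slack=0)
Line 3: ['line', 'display'] (min_width=12, slack=5)
Line 4: ['universe', 'chair', 'be'] (min_width=17, slack=0)

Answer: 6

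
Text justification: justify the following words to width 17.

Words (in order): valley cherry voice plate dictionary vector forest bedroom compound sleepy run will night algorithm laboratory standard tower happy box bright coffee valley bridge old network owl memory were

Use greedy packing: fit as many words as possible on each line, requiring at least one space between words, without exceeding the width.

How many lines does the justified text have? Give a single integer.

Line 1: ['valley', 'cherry'] (min_width=13, slack=4)
Line 2: ['voice', 'plate'] (min_width=11, slack=6)
Line 3: ['dictionary', 'vector'] (min_width=17, slack=0)
Line 4: ['forest', 'bedroom'] (min_width=14, slack=3)
Line 5: ['compound', 'sleepy'] (min_width=15, slack=2)
Line 6: ['run', 'will', 'night'] (min_width=14, slack=3)
Line 7: ['algorithm'] (min_width=9, slack=8)
Line 8: ['laboratory'] (min_width=10, slack=7)
Line 9: ['standard', 'tower'] (min_width=14, slack=3)
Line 10: ['happy', 'box', 'bright'] (min_width=16, slack=1)
Line 11: ['coffee', 'valley'] (min_width=13, slack=4)
Line 12: ['bridge', 'old'] (min_width=10, slack=7)
Line 13: ['network', 'owl'] (min_width=11, slack=6)
Line 14: ['memory', 'were'] (min_width=11, slack=6)
Total lines: 14

Answer: 14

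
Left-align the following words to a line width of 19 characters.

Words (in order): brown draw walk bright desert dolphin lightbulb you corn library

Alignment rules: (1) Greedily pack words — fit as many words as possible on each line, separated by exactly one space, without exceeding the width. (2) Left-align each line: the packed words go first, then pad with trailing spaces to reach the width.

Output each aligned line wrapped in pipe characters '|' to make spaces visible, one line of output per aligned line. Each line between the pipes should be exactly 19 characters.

Line 1: ['brown', 'draw', 'walk'] (min_width=15, slack=4)
Line 2: ['bright', 'desert'] (min_width=13, slack=6)
Line 3: ['dolphin', 'lightbulb'] (min_width=17, slack=2)
Line 4: ['you', 'corn', 'library'] (min_width=16, slack=3)

Answer: |brown draw walk    |
|bright desert      |
|dolphin lightbulb  |
|you corn library   |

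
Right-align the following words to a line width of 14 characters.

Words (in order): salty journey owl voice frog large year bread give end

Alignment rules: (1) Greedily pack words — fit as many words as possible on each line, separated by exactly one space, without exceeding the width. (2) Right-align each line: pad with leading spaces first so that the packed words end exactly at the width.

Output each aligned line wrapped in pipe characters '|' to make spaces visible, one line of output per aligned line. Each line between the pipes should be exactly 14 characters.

Line 1: ['salty', 'journey'] (min_width=13, slack=1)
Line 2: ['owl', 'voice', 'frog'] (min_width=14, slack=0)
Line 3: ['large', 'year'] (min_width=10, slack=4)
Line 4: ['bread', 'give', 'end'] (min_width=14, slack=0)

Answer: | salty journey|
|owl voice frog|
|    large year|
|bread give end|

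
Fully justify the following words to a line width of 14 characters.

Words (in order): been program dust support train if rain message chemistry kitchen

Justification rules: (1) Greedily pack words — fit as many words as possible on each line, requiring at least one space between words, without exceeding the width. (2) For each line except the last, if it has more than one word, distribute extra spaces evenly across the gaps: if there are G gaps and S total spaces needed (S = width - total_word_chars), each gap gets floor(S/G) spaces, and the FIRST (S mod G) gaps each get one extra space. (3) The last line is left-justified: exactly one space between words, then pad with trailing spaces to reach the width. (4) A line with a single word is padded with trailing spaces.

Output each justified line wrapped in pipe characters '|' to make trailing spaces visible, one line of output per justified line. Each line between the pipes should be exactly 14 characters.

Answer: |been   program|
|dust   support|
|train  if rain|
|message       |
|chemistry     |
|kitchen       |

Derivation:
Line 1: ['been', 'program'] (min_width=12, slack=2)
Line 2: ['dust', 'support'] (min_width=12, slack=2)
Line 3: ['train', 'if', 'rain'] (min_width=13, slack=1)
Line 4: ['message'] (min_width=7, slack=7)
Line 5: ['chemistry'] (min_width=9, slack=5)
Line 6: ['kitchen'] (min_width=7, slack=7)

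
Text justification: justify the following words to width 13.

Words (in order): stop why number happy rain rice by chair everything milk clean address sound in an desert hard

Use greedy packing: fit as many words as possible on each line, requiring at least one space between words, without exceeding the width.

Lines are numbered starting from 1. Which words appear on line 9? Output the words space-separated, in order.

Answer: hard

Derivation:
Line 1: ['stop', 'why'] (min_width=8, slack=5)
Line 2: ['number', 'happy'] (min_width=12, slack=1)
Line 3: ['rain', 'rice', 'by'] (min_width=12, slack=1)
Line 4: ['chair'] (min_width=5, slack=8)
Line 5: ['everything'] (min_width=10, slack=3)
Line 6: ['milk', 'clean'] (min_width=10, slack=3)
Line 7: ['address', 'sound'] (min_width=13, slack=0)
Line 8: ['in', 'an', 'desert'] (min_width=12, slack=1)
Line 9: ['hard'] (min_width=4, slack=9)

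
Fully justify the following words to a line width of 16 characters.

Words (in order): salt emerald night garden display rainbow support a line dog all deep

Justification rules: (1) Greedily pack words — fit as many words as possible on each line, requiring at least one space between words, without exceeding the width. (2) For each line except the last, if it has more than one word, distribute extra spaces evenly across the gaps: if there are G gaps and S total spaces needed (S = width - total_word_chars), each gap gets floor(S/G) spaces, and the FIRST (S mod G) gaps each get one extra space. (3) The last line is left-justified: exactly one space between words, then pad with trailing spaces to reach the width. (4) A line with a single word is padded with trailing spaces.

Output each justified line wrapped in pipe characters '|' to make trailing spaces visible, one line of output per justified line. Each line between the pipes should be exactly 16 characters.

Line 1: ['salt', 'emerald'] (min_width=12, slack=4)
Line 2: ['night', 'garden'] (min_width=12, slack=4)
Line 3: ['display', 'rainbow'] (min_width=15, slack=1)
Line 4: ['support', 'a', 'line'] (min_width=14, slack=2)
Line 5: ['dog', 'all', 'deep'] (min_width=12, slack=4)

Answer: |salt     emerald|
|night     garden|
|display  rainbow|
|support  a  line|
|dog all deep    |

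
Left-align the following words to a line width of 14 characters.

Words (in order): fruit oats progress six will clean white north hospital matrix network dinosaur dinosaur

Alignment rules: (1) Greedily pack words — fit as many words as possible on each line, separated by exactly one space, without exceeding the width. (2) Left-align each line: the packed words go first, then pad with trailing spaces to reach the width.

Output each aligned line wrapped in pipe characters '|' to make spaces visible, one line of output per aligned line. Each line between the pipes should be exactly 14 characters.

Line 1: ['fruit', 'oats'] (min_width=10, slack=4)
Line 2: ['progress', 'six'] (min_width=12, slack=2)
Line 3: ['will', 'clean'] (min_width=10, slack=4)
Line 4: ['white', 'north'] (min_width=11, slack=3)
Line 5: ['hospital'] (min_width=8, slack=6)
Line 6: ['matrix', 'network'] (min_width=14, slack=0)
Line 7: ['dinosaur'] (min_width=8, slack=6)
Line 8: ['dinosaur'] (min_width=8, slack=6)

Answer: |fruit oats    |
|progress six  |
|will clean    |
|white north   |
|hospital      |
|matrix network|
|dinosaur      |
|dinosaur      |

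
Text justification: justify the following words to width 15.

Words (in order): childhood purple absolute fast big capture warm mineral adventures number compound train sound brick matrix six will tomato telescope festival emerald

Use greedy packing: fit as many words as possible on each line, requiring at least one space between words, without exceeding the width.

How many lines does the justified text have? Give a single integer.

Answer: 13

Derivation:
Line 1: ['childhood'] (min_width=9, slack=6)
Line 2: ['purple', 'absolute'] (min_width=15, slack=0)
Line 3: ['fast', 'big'] (min_width=8, slack=7)
Line 4: ['capture', 'warm'] (min_width=12, slack=3)
Line 5: ['mineral'] (min_width=7, slack=8)
Line 6: ['adventures'] (min_width=10, slack=5)
Line 7: ['number', 'compound'] (min_width=15, slack=0)
Line 8: ['train', 'sound'] (min_width=11, slack=4)
Line 9: ['brick', 'matrix'] (min_width=12, slack=3)
Line 10: ['six', 'will', 'tomato'] (min_width=15, slack=0)
Line 11: ['telescope'] (min_width=9, slack=6)
Line 12: ['festival'] (min_width=8, slack=7)
Line 13: ['emerald'] (min_width=7, slack=8)
Total lines: 13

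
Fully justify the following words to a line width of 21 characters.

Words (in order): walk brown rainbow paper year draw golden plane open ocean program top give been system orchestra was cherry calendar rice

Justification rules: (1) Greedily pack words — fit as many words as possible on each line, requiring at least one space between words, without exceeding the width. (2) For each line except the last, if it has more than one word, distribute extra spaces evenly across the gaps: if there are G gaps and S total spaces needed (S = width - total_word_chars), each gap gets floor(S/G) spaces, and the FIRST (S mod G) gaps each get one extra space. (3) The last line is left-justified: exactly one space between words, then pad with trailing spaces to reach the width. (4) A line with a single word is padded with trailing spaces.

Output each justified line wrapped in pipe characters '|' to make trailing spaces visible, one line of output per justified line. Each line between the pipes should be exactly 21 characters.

Line 1: ['walk', 'brown', 'rainbow'] (min_width=18, slack=3)
Line 2: ['paper', 'year', 'draw'] (min_width=15, slack=6)
Line 3: ['golden', 'plane', 'open'] (min_width=17, slack=4)
Line 4: ['ocean', 'program', 'top'] (min_width=17, slack=4)
Line 5: ['give', 'been', 'system'] (min_width=16, slack=5)
Line 6: ['orchestra', 'was', 'cherry'] (min_width=20, slack=1)
Line 7: ['calendar', 'rice'] (min_width=13, slack=8)

Answer: |walk   brown  rainbow|
|paper    year    draw|
|golden   plane   open|
|ocean   program   top|
|give    been   system|
|orchestra  was cherry|
|calendar rice        |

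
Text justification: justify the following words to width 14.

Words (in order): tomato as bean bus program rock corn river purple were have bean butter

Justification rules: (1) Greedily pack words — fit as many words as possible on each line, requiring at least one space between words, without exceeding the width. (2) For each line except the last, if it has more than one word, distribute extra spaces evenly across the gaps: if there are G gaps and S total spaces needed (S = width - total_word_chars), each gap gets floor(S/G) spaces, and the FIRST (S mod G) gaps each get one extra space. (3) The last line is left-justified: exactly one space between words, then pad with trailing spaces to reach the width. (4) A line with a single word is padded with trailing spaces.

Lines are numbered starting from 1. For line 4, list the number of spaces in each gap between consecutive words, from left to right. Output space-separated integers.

Line 1: ['tomato', 'as', 'bean'] (min_width=14, slack=0)
Line 2: ['bus', 'program'] (min_width=11, slack=3)
Line 3: ['rock', 'corn'] (min_width=9, slack=5)
Line 4: ['river', 'purple'] (min_width=12, slack=2)
Line 5: ['were', 'have', 'bean'] (min_width=14, slack=0)
Line 6: ['butter'] (min_width=6, slack=8)

Answer: 3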